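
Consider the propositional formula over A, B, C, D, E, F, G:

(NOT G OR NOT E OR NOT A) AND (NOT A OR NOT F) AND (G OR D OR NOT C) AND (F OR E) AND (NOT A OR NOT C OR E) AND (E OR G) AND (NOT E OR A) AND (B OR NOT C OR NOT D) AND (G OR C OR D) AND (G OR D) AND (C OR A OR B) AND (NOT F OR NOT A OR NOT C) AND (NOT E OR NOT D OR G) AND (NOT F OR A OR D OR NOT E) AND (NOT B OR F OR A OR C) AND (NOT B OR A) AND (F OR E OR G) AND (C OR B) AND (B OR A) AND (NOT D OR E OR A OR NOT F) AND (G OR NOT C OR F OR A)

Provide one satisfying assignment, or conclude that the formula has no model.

Case A = false:
The clause (NOT E) is unit, so E = false.
The clause (F) is unit, so F = true.
The clause (G) is unit, so G = true.
The clause (NOT B) is unit, so B = false.
Now (B) is unsatisfied and unit — conflict.
Undo A and try A = true.
The clause (NOT F) is unit, so F = false.
The clause (E) is unit, so E = true.
The clause (NOT G) is unit, so G = false.
The clause (D) is unit, so D = true.
Now (NOT D) is unsatisfied and unit — conflict.
Either choice for A ends in contradiction.

UNSATISFIABLE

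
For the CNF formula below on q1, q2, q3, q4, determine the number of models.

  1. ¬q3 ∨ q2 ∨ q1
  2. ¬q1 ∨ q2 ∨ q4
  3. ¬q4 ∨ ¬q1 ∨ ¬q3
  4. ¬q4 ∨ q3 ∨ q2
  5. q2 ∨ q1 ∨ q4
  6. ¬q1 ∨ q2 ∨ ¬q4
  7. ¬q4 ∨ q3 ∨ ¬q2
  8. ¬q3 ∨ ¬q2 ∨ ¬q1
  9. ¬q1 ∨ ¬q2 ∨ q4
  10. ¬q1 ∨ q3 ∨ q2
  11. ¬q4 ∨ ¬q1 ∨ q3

3

There are 2^4 = 16 truth assignments over (q1, q2, q3, q4).
Check each against the 11 clauses (columns in the order q1, q2, q3, q4):
  F F F F  ✗ fails (q2 ∨ q1 ∨ q4)
  F F F T  ✗ fails (¬q4 ∨ q3 ∨ q2)
  F F T F  ✗ fails (¬q3 ∨ q2 ∨ q1)
  F F T T  ✗ fails (¬q3 ∨ q2 ∨ q1)
  F T F F  ✓ satisfies all
  F T F T  ✗ fails (¬q4 ∨ q3 ∨ ¬q2)
  F T T F  ✓ satisfies all
  F T T T  ✓ satisfies all
  T F F F  ✗ fails (¬q1 ∨ q2 ∨ q4)
  T F F T  ✗ fails (¬q4 ∨ q3 ∨ q2)
  T F T F  ✗ fails (¬q1 ∨ q2 ∨ q4)
  T F T T  ✗ fails (¬q4 ∨ ¬q1 ∨ ¬q3)
  T T F F  ✗ fails (¬q1 ∨ ¬q2 ∨ q4)
  T T F T  ✗ fails (¬q4 ∨ q3 ∨ ¬q2)
  T T T F  ✗ fails (¬q3 ∨ ¬q2 ∨ ¬q1)
  T T T T  ✗ fails (¬q4 ∨ ¬q1 ∨ ¬q3)
3 of the 16 rows are models.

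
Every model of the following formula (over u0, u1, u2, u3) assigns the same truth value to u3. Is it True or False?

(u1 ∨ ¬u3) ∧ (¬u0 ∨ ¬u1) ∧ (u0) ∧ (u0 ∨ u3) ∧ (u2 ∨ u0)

False

Suppose u3 = True.
(u1) alone gives u1 = True.
(¬u0) alone gives u0 = False.
Now (u0) is unsatisfied and unit — conflict.
So every satisfying assignment has u3 = False.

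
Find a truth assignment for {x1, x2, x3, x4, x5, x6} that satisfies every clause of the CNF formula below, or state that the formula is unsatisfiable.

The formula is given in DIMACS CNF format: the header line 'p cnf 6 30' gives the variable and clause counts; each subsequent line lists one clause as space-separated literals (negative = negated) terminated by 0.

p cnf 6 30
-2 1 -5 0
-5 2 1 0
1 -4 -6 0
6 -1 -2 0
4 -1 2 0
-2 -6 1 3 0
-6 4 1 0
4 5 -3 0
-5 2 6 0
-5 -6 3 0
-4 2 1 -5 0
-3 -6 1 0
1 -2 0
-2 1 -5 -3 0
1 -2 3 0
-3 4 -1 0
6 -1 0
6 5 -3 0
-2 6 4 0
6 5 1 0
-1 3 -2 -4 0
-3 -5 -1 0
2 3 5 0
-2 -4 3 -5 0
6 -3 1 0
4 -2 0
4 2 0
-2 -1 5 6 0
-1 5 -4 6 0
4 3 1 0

Branch on x1: set x1 = True.
The clause (x6) is unit, so x6 = True.
Branch on x4: set x4 = True.
Branch on x5: set x5 = False.
Branch on x3: set x3 = True.
All clauses hold; x2 can take either value.

x1 ↦ True, x2 ↦ True, x3 ↦ True, x4 ↦ True, x5 ↦ False, x6 ↦ True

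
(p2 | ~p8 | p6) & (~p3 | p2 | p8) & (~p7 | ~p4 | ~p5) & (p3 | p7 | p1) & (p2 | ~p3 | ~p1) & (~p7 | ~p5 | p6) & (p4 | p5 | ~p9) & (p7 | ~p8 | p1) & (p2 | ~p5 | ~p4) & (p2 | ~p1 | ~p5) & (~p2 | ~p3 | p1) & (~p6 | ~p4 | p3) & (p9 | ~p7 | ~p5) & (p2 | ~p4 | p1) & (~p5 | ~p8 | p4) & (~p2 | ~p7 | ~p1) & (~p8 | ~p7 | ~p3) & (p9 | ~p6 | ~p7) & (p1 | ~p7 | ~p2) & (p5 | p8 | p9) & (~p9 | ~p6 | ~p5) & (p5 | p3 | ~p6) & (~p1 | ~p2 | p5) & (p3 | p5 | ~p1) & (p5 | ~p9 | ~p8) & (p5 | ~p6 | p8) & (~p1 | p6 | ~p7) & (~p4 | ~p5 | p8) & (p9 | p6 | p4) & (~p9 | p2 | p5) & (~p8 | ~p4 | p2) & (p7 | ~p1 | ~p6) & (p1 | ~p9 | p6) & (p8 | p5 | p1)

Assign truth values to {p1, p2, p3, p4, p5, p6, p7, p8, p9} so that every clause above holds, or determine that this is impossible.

Case p2 = 1:
Case p3 = 0:
Case p7 = 0:
From the singleton clause (p1), p1 = 1.
From the singleton clause (p5), p5 = 1.
From the singleton clause (~p6), p6 = 0.
Case p8 = 0:
From the singleton clause (~p4), p4 = 0.
From the singleton clause (p9), p9 = 1.
Every clause now holds.

p1 ↦ 1,  p2 ↦ 1,  p3 ↦ 0,  p4 ↦ 0,  p5 ↦ 1,  p6 ↦ 0,  p7 ↦ 0,  p8 ↦ 0,  p9 ↦ 1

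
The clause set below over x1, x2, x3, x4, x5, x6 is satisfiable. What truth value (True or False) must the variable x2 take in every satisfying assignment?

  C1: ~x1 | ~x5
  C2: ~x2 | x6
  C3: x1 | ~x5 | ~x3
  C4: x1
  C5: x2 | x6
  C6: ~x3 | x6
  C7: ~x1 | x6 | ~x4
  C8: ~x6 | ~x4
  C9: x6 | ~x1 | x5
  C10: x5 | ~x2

Suppose x2 = 1.
The clause (x6) is unit, so x6 = 1.
The clause (x1) is unit, so x1 = 1.
The clause (~x5) is unit, so x5 = 0.
That conflicts with the unit clause (x5).
So every satisfying assignment has x2 = False.

False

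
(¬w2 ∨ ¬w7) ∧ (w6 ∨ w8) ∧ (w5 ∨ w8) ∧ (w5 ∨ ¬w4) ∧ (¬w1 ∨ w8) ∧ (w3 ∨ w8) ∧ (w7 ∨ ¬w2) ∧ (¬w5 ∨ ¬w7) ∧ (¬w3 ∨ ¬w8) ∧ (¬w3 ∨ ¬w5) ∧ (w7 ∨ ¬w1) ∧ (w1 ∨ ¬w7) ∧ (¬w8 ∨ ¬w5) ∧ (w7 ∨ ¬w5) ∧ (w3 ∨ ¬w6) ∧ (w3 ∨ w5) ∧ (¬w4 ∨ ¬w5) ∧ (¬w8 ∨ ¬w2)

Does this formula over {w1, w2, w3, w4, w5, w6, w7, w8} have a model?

Case w2 = False:
Case w6 = True:
The clause (w3) is unit, so w3 = True.
The clause (¬w8) is unit, so w8 = False.
The clause (w5) is unit, so w5 = True.
Now (¬w5) is unsatisfied and unit — conflict.
So w6 must be the other value — set w6 = False.
The clause (w8) is unit, so w8 = True.
The clause (¬w3) is unit, so w3 = False.
The clause (¬w5) is unit, so w5 = False.
Now (w5) is unsatisfied and unit — conflict.
Either choice for w6 ends in contradiction.
So w2 must be the other value — set w2 = True.
The clause (¬w7) is unit, so w7 = False.
Now (w7) is unsatisfied and unit — conflict.
Either choice for w2 ends in contradiction.
No assignment satisfies every clause.

No, unsatisfiable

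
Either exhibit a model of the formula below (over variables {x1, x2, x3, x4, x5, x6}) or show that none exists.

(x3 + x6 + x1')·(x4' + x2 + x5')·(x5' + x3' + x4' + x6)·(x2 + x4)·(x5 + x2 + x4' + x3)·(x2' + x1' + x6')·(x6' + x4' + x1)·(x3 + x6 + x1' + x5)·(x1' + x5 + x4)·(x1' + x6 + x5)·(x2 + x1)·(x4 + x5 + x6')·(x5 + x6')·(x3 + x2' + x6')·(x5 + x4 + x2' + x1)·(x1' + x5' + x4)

x1=0, x2=1, x3=0, x4=1, x5=1, x6=0

Suppose x2 = 1.
Suppose x1 = 0.
Suppose x6 = 0.
Suppose x5 = 1.
Suppose x3 = 0.
No clause remains; x4 is free.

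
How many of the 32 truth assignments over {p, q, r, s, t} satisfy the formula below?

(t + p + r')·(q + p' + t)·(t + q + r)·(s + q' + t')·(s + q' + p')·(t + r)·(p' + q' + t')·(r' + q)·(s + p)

There are 2^5 = 32 truth assignments over (p, q, r, s, t).
Split on s. With s = 1, the clauses containing s are satisfied and s' drops from the rest; 5 of the 2^4 = 16 assignments to the other variables satisfy what remains.
With s = 0, by the same count on the reduced clause set, 1 assignment works.
Total: 5 + 1 = 6.

6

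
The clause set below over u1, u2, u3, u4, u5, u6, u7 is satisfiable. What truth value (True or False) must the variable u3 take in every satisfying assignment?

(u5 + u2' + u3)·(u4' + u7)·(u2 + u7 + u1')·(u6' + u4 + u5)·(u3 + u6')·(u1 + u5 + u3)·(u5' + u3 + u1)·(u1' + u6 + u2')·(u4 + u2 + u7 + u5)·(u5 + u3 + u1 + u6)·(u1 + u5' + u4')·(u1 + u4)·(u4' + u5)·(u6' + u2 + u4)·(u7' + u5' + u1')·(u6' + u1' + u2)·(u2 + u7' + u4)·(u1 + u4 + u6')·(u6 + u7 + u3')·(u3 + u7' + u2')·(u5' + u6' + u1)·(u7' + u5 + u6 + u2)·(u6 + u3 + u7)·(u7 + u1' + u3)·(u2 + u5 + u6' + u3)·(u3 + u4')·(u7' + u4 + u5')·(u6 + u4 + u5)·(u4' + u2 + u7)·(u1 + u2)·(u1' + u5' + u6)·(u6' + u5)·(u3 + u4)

Suppose u3 = 0.
Unit clause (u6') forces u6 = 0.
Unit clause (u7) forces u7 = 1.
Unit clause (u2') forces u2 = 0.
Unit clause (u4) forces u4 = 1.
That conflicts with the unit clause (u4').
So every satisfying assignment has u3 = True.

True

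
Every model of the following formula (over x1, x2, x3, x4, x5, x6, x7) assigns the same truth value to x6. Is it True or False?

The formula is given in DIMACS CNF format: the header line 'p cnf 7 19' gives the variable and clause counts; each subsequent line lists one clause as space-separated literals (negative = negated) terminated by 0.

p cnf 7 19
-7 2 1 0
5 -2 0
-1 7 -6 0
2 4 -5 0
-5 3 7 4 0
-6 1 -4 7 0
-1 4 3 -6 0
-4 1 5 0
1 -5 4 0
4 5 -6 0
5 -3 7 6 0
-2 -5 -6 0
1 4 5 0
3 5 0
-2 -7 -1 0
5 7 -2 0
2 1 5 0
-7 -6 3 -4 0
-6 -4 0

Suppose x6 = True.
From the singleton clause (¬x4), x4 = False.
From the singleton clause (x5), x5 = True.
From the singleton clause (x2), x2 = True.
But (¬x2) is also a unit clause — contradiction.
So every satisfying assignment has x6 = False.

False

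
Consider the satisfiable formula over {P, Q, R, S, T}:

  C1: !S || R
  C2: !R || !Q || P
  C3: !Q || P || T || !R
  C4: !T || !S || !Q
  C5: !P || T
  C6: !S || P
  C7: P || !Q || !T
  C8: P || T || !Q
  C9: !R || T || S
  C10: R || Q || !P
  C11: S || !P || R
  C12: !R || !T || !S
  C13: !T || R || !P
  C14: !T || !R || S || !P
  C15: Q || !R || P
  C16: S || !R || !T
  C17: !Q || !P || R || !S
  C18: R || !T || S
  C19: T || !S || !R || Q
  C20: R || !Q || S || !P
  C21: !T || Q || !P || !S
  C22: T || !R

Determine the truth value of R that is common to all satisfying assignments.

False

Suppose R = true.
Unit clause (T) forces T = true.
Unit clause (!S) forces S = false.
That conflicts with the unit clause (S).
So every satisfying assignment has R = False.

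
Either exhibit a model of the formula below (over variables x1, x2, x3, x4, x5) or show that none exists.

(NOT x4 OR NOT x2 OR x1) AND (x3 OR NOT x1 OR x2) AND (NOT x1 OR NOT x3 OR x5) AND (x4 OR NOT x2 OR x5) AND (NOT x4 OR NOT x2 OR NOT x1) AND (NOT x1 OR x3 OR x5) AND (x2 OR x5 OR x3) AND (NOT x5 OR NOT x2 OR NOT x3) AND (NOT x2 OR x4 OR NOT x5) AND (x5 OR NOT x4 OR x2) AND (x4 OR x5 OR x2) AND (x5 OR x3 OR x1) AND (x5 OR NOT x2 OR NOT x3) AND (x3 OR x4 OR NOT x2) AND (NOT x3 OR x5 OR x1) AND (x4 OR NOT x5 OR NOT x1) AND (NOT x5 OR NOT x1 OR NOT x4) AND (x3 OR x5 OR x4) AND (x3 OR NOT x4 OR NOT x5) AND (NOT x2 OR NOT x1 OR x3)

Branch on x4: set x4 = false.
Branch on x2: set x2 = false.
From the singleton clause (x5), x5 = true.
From the singleton clause (NOT x1), x1 = false.
All clauses hold; x3 can take either value.

x1 ↦ false,  x2 ↦ false,  x3 ↦ false,  x4 ↦ false,  x5 ↦ true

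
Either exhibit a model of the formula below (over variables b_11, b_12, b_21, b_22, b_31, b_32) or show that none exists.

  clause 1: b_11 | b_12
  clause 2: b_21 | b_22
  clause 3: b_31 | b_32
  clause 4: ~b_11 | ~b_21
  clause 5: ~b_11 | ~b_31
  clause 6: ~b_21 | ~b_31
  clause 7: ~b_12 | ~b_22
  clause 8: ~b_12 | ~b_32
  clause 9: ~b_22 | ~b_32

UNSATISFIABLE

Branch on b_11: set b_11 = 1.
The clause (~b_21) is unit, so b_21 = 0.
The clause (b_22) is unit, so b_22 = 1.
The clause (~b_31) is unit, so b_31 = 0.
The clause (b_32) is unit, so b_32 = 1.
That conflicts with the unit clause (~b_32).
So b_11 must be the other value — set b_11 = 0.
The clause (b_12) is unit, so b_12 = 1.
The clause (~b_22) is unit, so b_22 = 0.
The clause (b_21) is unit, so b_21 = 1.
The clause (~b_31) is unit, so b_31 = 0.
The clause (b_32) is unit, so b_32 = 1.
That conflicts with the unit clause (~b_32).
Both values of b_11 lead to a conflict.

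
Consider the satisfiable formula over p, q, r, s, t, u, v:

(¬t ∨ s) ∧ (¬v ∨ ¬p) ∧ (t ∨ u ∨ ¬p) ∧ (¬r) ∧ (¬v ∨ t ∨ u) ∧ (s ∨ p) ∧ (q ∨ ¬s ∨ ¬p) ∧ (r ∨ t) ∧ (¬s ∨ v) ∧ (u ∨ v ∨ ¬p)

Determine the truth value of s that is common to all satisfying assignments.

True

Suppose s = False.
Unit clause (¬t) forces t = False.
Unit clause (¬r) forces r = False.
Now (r) is unsatisfied and unit — conflict.
So every satisfying assignment has s = True.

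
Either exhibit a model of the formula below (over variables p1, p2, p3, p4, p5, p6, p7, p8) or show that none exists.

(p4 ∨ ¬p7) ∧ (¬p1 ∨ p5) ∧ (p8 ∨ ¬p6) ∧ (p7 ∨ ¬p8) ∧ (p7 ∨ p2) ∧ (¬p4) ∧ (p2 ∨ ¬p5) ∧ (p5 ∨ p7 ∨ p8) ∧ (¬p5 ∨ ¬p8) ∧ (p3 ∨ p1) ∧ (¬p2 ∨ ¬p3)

Unit clause (¬p4) forces p4 = False.
Unit clause (¬p7) forces p7 = False.
Unit clause (¬p8) forces p8 = False.
Unit clause (¬p6) forces p6 = False.
Unit clause (p2) forces p2 = True.
Unit clause (p5) forces p5 = True.
Unit clause (¬p3) forces p3 = False.
Unit clause (p1) forces p1 = True.
This assignment satisfies each clause.

p1=True; p2=True; p3=False; p4=False; p5=True; p6=False; p7=False; p8=False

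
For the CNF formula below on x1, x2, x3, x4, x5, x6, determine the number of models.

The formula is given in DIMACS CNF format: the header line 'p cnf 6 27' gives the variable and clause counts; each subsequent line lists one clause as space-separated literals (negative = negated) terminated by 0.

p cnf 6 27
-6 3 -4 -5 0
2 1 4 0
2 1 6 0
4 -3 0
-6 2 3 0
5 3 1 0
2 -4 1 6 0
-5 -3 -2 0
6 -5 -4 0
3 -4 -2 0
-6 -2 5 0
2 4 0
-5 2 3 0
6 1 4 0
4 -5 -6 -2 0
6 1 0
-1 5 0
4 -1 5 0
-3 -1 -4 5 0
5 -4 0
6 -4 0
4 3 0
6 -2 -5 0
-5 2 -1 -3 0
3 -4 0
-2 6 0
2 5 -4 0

There are 2^6 = 64 truth assignments over (x1, x2, x3, x4, x5, x6).
Split on x6. With x6 = True, the clauses containing x6 are satisfied and ¬x6 drops from the rest; 1 of the 2^5 = 32 assignments to the other variables satisfy what remains.
With x6 = False, by the same count on the reduced clause set, 0 assignments work.
Total: 1 + 0 = 1.

1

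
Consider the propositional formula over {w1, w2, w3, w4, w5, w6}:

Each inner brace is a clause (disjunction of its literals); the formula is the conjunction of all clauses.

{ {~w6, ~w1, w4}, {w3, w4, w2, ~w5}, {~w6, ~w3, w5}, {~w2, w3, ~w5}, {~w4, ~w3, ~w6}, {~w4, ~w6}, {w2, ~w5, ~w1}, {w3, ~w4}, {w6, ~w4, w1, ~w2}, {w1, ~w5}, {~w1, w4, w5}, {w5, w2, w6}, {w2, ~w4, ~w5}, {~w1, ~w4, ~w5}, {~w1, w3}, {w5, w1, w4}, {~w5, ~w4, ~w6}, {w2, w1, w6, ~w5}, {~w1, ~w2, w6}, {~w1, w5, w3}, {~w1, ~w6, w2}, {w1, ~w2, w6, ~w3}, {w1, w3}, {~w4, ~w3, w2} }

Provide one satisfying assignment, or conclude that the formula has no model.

Case w4 = 0:
Case w6 = 0:
Case w1 = 1:
From the singleton clause (w5), w5 = 1.
From the singleton clause (w2), w2 = 1.
Now (~w2) is unsatisfied and unit — conflict.
Backtrack on w1: now try w1 = 0.
From the singleton clause (~w5), w5 = 0.
Now (w5) is unsatisfied and unit — conflict.
Both values of w1 lead to a conflict.
Backtrack on w6: now try w6 = 1.
From the singleton clause (~w1), w1 = 0.
From the singleton clause (~w5), w5 = 0.
Now (w5) is unsatisfied and unit — conflict.
Both values of w6 lead to a conflict.
Backtrack on w4: now try w4 = 1.
From the singleton clause (~w6), w6 = 0.
From the singleton clause (w3), w3 = 1.
From the singleton clause (w2), w2 = 1.
From the singleton clause (w1), w1 = 1.
Now (~w1) is unsatisfied and unit — conflict.
Both values of w4 lead to a conflict.

UNSATISFIABLE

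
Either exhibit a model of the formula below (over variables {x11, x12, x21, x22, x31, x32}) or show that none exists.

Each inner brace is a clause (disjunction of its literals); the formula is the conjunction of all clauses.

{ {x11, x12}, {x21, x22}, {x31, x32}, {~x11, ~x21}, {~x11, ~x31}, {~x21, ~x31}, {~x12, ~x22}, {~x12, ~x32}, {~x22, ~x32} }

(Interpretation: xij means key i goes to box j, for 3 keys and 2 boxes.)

UNSATISFIABLE

Case x11 = 1:
(~x21) alone gives x21 = 0.
(x22) alone gives x22 = 1.
(~x31) alone gives x31 = 0.
(x32) alone gives x32 = 1.
That conflicts with the unit clause (~x32).
So x11 must be the other value — set x11 = 0.
(x12) alone gives x12 = 1.
(~x22) alone gives x22 = 0.
(x21) alone gives x21 = 1.
(~x31) alone gives x31 = 0.
(x32) alone gives x32 = 1.
That conflicts with the unit clause (~x32).
Both values of x11 lead to a conflict.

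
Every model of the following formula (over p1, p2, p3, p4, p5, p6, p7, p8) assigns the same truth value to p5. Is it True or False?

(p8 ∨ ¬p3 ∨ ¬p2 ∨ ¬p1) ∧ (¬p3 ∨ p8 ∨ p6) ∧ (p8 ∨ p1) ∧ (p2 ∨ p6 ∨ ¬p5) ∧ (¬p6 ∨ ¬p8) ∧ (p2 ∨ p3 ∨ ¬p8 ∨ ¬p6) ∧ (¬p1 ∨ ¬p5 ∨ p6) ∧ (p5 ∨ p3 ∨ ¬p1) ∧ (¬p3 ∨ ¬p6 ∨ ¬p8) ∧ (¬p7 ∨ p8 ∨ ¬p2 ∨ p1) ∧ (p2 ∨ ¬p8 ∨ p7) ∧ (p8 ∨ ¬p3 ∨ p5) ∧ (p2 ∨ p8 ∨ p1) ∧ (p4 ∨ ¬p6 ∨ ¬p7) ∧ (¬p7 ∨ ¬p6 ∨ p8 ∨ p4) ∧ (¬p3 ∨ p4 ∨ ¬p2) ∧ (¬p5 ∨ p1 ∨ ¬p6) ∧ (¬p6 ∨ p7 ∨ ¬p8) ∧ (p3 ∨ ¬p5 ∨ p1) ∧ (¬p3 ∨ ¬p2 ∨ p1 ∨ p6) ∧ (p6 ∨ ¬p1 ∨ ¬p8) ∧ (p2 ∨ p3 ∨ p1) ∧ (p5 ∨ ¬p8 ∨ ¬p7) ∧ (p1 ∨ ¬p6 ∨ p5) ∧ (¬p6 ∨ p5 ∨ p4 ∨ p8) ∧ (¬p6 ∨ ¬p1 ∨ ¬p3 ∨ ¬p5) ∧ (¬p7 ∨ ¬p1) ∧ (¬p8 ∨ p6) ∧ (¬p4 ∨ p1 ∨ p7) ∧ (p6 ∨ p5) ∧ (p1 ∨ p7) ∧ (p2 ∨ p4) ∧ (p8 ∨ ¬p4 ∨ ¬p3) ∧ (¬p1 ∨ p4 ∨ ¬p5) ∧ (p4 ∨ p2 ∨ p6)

Suppose p5 = False.
From the singleton clause (p6), p6 = True.
From the singleton clause (¬p8), p8 = False.
From the singleton clause (p1), p1 = True.
From the singleton clause (p3), p3 = True.
That conflicts with the unit clause (¬p3).
So every satisfying assignment has p5 = True.

True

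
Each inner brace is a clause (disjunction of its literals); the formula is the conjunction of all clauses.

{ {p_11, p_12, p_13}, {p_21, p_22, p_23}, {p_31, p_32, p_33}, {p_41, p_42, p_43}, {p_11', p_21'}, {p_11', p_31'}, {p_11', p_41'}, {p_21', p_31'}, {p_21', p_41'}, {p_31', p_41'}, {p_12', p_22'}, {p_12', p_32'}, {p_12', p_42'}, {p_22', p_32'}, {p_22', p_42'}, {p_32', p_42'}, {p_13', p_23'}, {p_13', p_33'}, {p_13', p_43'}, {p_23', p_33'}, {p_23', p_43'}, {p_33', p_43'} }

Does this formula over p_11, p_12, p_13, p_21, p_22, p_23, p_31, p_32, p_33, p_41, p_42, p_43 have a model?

Unsatisfiable

Suppose p_11 = 0.
Suppose p_12 = 1.
From the singleton clause (p_22'), p_22 = 0.
From the singleton clause (p_32'), p_32 = 0.
From the singleton clause (p_42'), p_42 = 0.
Suppose p_21 = 1.
From the singleton clause (p_31'), p_31 = 0.
From the singleton clause (p_33), p_33 = 1.
From the singleton clause (p_41'), p_41 = 0.
From the singleton clause (p_43), p_43 = 1.
Now (p_43') is unsatisfied and unit — conflict.
Backtrack on p_21: now try p_21 = 0.
From the singleton clause (p_23), p_23 = 1.
From the singleton clause (p_13'), p_13 = 0.
From the singleton clause (p_33'), p_33 = 0.
From the singleton clause (p_31), p_31 = 1.
From the singleton clause (p_41'), p_41 = 0.
From the singleton clause (p_43), p_43 = 1.
Now (p_43') is unsatisfied and unit — conflict.
Either choice for p_21 ends in contradiction.
Backtrack on p_12: now try p_12 = 0.
From the singleton clause (p_13), p_13 = 1.
From the singleton clause (p_23'), p_23 = 0.
From the singleton clause (p_33'), p_33 = 0.
From the singleton clause (p_43'), p_43 = 0.
Suppose p_21 = 1.
From the singleton clause (p_31'), p_31 = 0.
From the singleton clause (p_32), p_32 = 1.
From the singleton clause (p_41'), p_41 = 0.
From the singleton clause (p_42), p_42 = 1.
Now (p_42') is unsatisfied and unit — conflict.
Backtrack on p_21: now try p_21 = 0.
From the singleton clause (p_22), p_22 = 1.
From the singleton clause (p_32'), p_32 = 0.
From the singleton clause (p_31), p_31 = 1.
From the singleton clause (p_41'), p_41 = 0.
From the singleton clause (p_42), p_42 = 1.
Now (p_42') is unsatisfied and unit — conflict.
Either choice for p_21 ends in contradiction.
Either choice for p_12 ends in contradiction.
Backtrack on p_11: now try p_11 = 1.
From the singleton clause (p_21'), p_21 = 0.
From the singleton clause (p_31'), p_31 = 0.
From the singleton clause (p_41'), p_41 = 0.
Suppose p_22 = 1.
From the singleton clause (p_12'), p_12 = 0.
From the singleton clause (p_32'), p_32 = 0.
From the singleton clause (p_33), p_33 = 1.
From the singleton clause (p_42'), p_42 = 0.
From the singleton clause (p_43), p_43 = 1.
Now (p_43') is unsatisfied and unit — conflict.
Backtrack on p_22: now try p_22 = 0.
From the singleton clause (p_23), p_23 = 1.
From the singleton clause (p_13'), p_13 = 0.
From the singleton clause (p_33'), p_33 = 0.
From the singleton clause (p_32), p_32 = 1.
From the singleton clause (p_12'), p_12 = 0.
From the singleton clause (p_42'), p_42 = 0.
From the singleton clause (p_43), p_43 = 1.
Now (p_43') is unsatisfied and unit — conflict.
Either choice for p_22 ends in contradiction.
Either choice for p_11 ends in contradiction.
No assignment satisfies every clause.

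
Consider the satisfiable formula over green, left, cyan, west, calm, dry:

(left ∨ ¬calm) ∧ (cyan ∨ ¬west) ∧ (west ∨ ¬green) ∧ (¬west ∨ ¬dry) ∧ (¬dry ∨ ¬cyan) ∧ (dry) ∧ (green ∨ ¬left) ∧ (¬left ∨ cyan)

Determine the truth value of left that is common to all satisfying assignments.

False

Suppose left = True.
Unit clause (dry) forces dry = True.
Unit clause (¬west) forces west = False.
Unit clause (¬green) forces green = False.
But (green) is also a unit clause — contradiction.
So every satisfying assignment has left = False.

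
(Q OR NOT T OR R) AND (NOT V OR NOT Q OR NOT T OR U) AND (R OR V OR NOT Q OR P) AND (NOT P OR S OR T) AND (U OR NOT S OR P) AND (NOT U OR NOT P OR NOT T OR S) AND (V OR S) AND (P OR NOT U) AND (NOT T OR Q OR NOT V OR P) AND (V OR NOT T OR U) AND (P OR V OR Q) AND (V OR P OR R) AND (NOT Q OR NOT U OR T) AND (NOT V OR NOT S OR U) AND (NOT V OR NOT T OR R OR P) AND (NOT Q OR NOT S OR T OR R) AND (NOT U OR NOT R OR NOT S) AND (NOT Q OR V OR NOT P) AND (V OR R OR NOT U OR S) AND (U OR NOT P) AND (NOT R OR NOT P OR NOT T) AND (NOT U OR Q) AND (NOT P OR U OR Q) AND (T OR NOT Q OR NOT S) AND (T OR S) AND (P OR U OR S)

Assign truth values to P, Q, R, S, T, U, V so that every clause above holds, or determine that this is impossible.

P=true,  Q=true,  R=false,  S=true,  T=true,  U=true,  V=true

Try V = true.
Try P = true.
(U) alone gives U = true.
(Q) alone gives Q = true.
(T) alone gives T = true.
(S) alone gives S = true.
(NOT R) alone gives R = false.
This assignment satisfies each clause.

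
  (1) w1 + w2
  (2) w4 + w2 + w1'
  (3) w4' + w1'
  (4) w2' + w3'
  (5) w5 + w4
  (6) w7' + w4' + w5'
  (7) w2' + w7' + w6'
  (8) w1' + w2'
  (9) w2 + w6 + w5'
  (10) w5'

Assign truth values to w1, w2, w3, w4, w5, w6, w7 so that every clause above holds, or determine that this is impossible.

Unit clause (w5') forces w5 = 0.
Unit clause (w4) forces w4 = 1.
Unit clause (w1') forces w1 = 0.
Unit clause (w2) forces w2 = 1.
Unit clause (w3') forces w3 = 0.
Branch on w7: set w7 = 0.
Every clause is now satisfied; w6 is unconstrained.

w1=0,  w2=1,  w3=0,  w4=1,  w5=0,  w6=1,  w7=0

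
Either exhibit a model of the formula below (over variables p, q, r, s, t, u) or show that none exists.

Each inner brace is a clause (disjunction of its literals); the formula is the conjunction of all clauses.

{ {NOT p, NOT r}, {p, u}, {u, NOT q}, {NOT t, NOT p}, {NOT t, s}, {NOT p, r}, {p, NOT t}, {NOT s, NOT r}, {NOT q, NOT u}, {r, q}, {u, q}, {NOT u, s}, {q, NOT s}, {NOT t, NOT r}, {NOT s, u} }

Branch on p: set p = false.
(u) alone gives u = true.
(NOT t) alone gives t = false.
(NOT q) alone gives q = false.
(r) alone gives r = true.
(NOT s) alone gives s = false.
But (s) is also a unit clause — contradiction.
So p must be the other value — set p = true.
(NOT r) alone gives r = false.
But (r) is also a unit clause — contradiction.
Either choice for p ends in contradiction.

UNSATISFIABLE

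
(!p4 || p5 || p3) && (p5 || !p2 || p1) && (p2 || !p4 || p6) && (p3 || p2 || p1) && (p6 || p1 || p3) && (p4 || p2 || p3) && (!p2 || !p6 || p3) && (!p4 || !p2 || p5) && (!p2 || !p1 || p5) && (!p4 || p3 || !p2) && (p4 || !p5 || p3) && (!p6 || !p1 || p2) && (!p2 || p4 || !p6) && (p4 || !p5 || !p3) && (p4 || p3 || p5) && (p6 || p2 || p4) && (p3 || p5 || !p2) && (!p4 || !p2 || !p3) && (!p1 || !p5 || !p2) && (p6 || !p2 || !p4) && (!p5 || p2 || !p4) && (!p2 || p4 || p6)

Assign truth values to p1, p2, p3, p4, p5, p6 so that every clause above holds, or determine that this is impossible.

p1 ↦ false, p2 ↦ false, p3 ↦ true, p4 ↦ false, p5 ↦ false, p6 ↦ true

Case p4 = false:
Case p2 = false:
Unit clause (p3) forces p3 = true.
Unit clause (!p5) forces p5 = false.
Unit clause (p6) forces p6 = true.
Unit clause (!p1) forces p1 = false.
This assignment satisfies each clause.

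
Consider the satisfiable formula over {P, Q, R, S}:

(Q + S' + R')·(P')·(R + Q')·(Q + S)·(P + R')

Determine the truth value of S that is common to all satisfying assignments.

Suppose S = 0.
The clause (P') is unit, so P = 0.
The clause (Q) is unit, so Q = 1.
The clause (R) is unit, so R = 1.
That conflicts with the unit clause (R').
So every satisfying assignment has S = True.

True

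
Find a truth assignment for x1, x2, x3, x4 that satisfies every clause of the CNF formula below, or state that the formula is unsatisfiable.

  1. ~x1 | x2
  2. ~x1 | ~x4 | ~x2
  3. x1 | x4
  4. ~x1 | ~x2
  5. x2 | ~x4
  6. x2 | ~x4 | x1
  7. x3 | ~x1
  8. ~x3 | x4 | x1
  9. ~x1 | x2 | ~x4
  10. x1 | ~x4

UNSATISFIABLE

Case x1 = 0:
Unit clause (x4) forces x4 = 1.
Now (~x4) is unsatisfied and unit — conflict.
That branch fails; take x1 = 1 instead.
Unit clause (x2) forces x2 = 1.
Now (~x2) is unsatisfied and unit — conflict.
Either choice for x1 ends in contradiction.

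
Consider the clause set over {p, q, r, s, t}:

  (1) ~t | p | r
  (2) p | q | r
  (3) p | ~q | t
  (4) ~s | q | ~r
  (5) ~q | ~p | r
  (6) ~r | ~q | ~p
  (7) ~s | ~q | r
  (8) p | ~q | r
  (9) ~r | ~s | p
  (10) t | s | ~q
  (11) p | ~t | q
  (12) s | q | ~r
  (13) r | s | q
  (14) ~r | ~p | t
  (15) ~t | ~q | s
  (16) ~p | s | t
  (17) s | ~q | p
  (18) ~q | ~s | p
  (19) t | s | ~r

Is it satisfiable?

Try t = 1.
Try p = 1.
Try q = 0.
Try s = 1.
Unit clause (~r) forces r = 0.
Every clause now holds.
A satisfying assignment: p ↦ 1,  q ↦ 0,  r ↦ 0,  s ↦ 1,  t ↦ 1.

Satisfiable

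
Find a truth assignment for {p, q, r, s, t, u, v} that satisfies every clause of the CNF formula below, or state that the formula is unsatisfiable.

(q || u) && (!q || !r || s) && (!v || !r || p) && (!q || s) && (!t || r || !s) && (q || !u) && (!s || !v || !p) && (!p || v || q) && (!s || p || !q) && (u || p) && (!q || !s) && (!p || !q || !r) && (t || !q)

UNSATISFIABLE

Case q = true:
Unit clause (s) forces s = true.
But (!s) is also a unit clause — contradiction.
Undo q and try q = false.
Unit clause (u) forces u = true.
But (!u) is also a unit clause — contradiction.
Both values of q lead to a conflict.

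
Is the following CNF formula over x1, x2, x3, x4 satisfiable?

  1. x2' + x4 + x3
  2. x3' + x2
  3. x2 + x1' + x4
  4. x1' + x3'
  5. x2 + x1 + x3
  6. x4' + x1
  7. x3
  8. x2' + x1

The clause (x3) is unit, so x3 = 1.
The clause (x2) is unit, so x2 = 1.
The clause (x1') is unit, so x1 = 0.
That conflicts with the unit clause (x1).
No assignment satisfies every clause.

No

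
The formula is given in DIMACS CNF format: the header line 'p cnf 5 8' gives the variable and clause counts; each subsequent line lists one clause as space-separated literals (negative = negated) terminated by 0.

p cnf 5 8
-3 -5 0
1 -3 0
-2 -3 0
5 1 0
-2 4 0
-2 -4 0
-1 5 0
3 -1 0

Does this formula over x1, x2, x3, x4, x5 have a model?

Yes

Try x3 = False.
(¬x1) alone gives x1 = False.
(x5) alone gives x5 = True.
Try x2 = False.
No clause remains; x4 is free.
A satisfying assignment: x1: False, x2: False, x3: False, x4: False, x5: True.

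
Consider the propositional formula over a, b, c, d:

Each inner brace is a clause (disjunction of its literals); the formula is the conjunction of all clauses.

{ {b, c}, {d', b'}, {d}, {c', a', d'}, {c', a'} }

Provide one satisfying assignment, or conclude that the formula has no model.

a=0,  b=0,  c=1,  d=1

The clause (d) is unit, so d = 1.
The clause (b') is unit, so b = 0.
The clause (c) is unit, so c = 1.
The clause (a') is unit, so a = 0.
Every clause now holds.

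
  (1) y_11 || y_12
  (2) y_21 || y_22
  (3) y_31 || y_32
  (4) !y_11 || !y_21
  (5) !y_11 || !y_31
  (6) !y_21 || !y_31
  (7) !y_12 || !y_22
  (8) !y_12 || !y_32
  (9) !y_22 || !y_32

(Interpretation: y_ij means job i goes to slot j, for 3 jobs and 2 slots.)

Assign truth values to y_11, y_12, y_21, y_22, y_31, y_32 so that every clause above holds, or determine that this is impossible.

Branch on y_11: set y_11 = true.
(!y_21) alone gives y_21 = false.
(y_22) alone gives y_22 = true.
(!y_31) alone gives y_31 = false.
(y_32) alone gives y_32 = true.
But (!y_32) is also a unit clause — contradiction.
So y_11 must be the other value — set y_11 = false.
(y_12) alone gives y_12 = true.
(!y_22) alone gives y_22 = false.
(y_21) alone gives y_21 = true.
(!y_31) alone gives y_31 = false.
(y_32) alone gives y_32 = true.
But (!y_32) is also a unit clause — contradiction.
Neither y_11 = true nor y_11 = false works.

UNSATISFIABLE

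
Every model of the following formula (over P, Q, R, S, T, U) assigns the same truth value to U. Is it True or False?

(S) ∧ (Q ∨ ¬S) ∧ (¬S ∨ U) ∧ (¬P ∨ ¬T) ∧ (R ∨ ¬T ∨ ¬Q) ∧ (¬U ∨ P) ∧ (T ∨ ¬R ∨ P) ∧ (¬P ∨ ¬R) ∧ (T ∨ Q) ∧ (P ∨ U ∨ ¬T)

True

Suppose U = False.
The clause (S) is unit, so S = True.
But (¬S) is also a unit clause — contradiction.
So every satisfying assignment has U = True.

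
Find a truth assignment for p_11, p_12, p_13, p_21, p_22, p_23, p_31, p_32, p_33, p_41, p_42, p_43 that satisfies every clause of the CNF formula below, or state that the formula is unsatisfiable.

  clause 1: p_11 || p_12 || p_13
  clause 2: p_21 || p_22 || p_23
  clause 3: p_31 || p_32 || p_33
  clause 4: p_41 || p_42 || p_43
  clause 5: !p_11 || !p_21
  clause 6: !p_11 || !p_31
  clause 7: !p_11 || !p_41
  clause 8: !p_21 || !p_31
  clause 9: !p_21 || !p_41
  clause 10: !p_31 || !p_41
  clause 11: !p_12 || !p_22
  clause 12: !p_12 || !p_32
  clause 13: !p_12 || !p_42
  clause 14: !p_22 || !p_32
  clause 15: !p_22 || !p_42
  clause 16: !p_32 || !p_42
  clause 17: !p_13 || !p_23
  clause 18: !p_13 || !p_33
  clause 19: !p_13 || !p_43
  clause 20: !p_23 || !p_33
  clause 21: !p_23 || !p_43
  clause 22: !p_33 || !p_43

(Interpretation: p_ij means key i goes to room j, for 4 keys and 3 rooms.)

UNSATISFIABLE

Suppose p_11 = false.
Suppose p_12 = true.
From the singleton clause (!p_22), p_22 = false.
From the singleton clause (!p_32), p_32 = false.
From the singleton clause (!p_42), p_42 = false.
Suppose p_21 = true.
From the singleton clause (!p_31), p_31 = false.
From the singleton clause (p_33), p_33 = true.
From the singleton clause (!p_41), p_41 = false.
From the singleton clause (p_43), p_43 = true.
But (!p_43) is also a unit clause — contradiction.
Backtrack on p_21: now try p_21 = false.
From the singleton clause (p_23), p_23 = true.
From the singleton clause (!p_13), p_13 = false.
From the singleton clause (!p_33), p_33 = false.
From the singleton clause (p_31), p_31 = true.
From the singleton clause (!p_41), p_41 = false.
From the singleton clause (p_43), p_43 = true.
But (!p_43) is also a unit clause — contradiction.
Both values of p_21 lead to a conflict.
Backtrack on p_12: now try p_12 = false.
From the singleton clause (p_13), p_13 = true.
From the singleton clause (!p_23), p_23 = false.
From the singleton clause (!p_33), p_33 = false.
From the singleton clause (!p_43), p_43 = false.
Suppose p_21 = true.
From the singleton clause (!p_31), p_31 = false.
From the singleton clause (p_32), p_32 = true.
From the singleton clause (!p_41), p_41 = false.
From the singleton clause (p_42), p_42 = true.
But (!p_42) is also a unit clause — contradiction.
Backtrack on p_21: now try p_21 = false.
From the singleton clause (p_22), p_22 = true.
From the singleton clause (!p_32), p_32 = false.
From the singleton clause (p_31), p_31 = true.
From the singleton clause (!p_41), p_41 = false.
From the singleton clause (p_42), p_42 = true.
But (!p_42) is also a unit clause — contradiction.
Both values of p_21 lead to a conflict.
Both values of p_12 lead to a conflict.
Backtrack on p_11: now try p_11 = true.
From the singleton clause (!p_21), p_21 = false.
From the singleton clause (!p_31), p_31 = false.
From the singleton clause (!p_41), p_41 = false.
Suppose p_22 = true.
From the singleton clause (!p_12), p_12 = false.
From the singleton clause (!p_32), p_32 = false.
From the singleton clause (p_33), p_33 = true.
From the singleton clause (!p_42), p_42 = false.
From the singleton clause (p_43), p_43 = true.
But (!p_43) is also a unit clause — contradiction.
Backtrack on p_22: now try p_22 = false.
From the singleton clause (p_23), p_23 = true.
From the singleton clause (!p_13), p_13 = false.
From the singleton clause (!p_33), p_33 = false.
From the singleton clause (p_32), p_32 = true.
From the singleton clause (!p_12), p_12 = false.
From the singleton clause (!p_42), p_42 = false.
From the singleton clause (p_43), p_43 = true.
But (!p_43) is also a unit clause — contradiction.
Both values of p_22 lead to a conflict.
Both values of p_11 lead to a conflict.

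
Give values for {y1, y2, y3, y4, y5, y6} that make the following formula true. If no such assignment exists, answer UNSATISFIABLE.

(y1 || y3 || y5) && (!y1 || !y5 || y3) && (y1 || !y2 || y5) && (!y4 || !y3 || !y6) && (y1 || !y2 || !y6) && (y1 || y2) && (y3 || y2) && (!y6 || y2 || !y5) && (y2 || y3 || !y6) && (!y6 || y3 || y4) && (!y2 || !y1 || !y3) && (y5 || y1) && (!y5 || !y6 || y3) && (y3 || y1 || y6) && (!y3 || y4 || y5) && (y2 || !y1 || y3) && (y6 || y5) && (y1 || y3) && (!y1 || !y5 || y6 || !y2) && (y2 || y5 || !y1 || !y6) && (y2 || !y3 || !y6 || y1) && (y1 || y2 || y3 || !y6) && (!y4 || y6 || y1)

Case y1 = true:
Case y5 = true:
From the singleton clause (y3), y3 = true.
From the singleton clause (!y2), y2 = false.
From the singleton clause (!y6), y6 = false.
No clause remains; y4 is free.

y1: true, y2: false, y3: true, y4: true, y5: true, y6: false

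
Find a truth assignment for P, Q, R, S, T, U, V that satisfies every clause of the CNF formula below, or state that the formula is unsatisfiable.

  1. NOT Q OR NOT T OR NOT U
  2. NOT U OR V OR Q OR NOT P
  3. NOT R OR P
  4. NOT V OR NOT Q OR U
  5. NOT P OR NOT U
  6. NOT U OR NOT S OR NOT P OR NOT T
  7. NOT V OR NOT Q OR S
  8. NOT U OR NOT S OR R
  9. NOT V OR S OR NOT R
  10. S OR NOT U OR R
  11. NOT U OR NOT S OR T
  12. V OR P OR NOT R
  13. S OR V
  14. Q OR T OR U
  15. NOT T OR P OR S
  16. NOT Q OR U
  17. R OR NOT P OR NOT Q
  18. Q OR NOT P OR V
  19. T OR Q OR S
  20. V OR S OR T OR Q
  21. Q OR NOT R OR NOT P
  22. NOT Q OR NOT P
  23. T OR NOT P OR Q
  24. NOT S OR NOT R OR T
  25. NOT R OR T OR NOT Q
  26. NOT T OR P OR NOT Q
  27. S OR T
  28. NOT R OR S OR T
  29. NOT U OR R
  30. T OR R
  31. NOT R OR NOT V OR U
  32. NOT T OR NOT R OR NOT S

P=true,  Q=false,  R=false,  S=false,  T=true,  U=false,  V=true

Branch on R: set R = false.
From the singleton clause (NOT U), U = false.
From the singleton clause (NOT Q), Q = false.
From the singleton clause (T), T = true.
Branch on S: set S = false.
From the singleton clause (V), V = true.
From the singleton clause (P), P = true.
All clauses are satisfied.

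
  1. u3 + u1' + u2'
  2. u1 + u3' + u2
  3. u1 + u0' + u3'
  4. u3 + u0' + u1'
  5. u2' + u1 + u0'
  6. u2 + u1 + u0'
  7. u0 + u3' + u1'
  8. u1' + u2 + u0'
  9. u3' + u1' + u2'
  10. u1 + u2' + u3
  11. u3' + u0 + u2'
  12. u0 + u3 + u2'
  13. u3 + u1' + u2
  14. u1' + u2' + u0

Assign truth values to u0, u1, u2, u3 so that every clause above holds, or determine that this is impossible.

Try u3 = 0.
Try u1 = 0.
Unit clause (u2') forces u2 = 0.
Unit clause (u0') forces u0 = 0.
This assignment satisfies each clause.

u0 ↦ 0; u1 ↦ 0; u2 ↦ 0; u3 ↦ 0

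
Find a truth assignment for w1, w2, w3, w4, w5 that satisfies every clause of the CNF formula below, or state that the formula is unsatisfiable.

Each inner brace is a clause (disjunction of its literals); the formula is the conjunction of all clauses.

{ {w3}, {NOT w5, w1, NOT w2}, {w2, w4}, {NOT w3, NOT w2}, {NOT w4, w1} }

From the singleton clause (w3), w3 = true.
From the singleton clause (NOT w2), w2 = false.
From the singleton clause (w4), w4 = true.
From the singleton clause (w1), w1 = true.
No clause remains; w5 is free.

w1=true; w2=false; w3=true; w4=true; w5=true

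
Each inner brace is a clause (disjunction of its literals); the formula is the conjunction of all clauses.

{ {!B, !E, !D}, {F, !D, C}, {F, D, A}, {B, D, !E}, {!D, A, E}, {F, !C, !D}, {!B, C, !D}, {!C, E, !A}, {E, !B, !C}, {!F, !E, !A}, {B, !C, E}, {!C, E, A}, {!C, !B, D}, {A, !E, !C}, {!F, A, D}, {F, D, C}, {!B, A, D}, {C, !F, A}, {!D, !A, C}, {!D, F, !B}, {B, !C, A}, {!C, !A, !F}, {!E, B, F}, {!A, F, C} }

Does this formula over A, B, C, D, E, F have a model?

Yes

Case B = true:
Case E = false:
From the singleton clause (!C), C = false.
From the singleton clause (!D), D = false.
From the singleton clause (F), F = true.
From the singleton clause (A), A = true.
This assignment satisfies each clause.
A satisfying assignment: A=true, B=true, C=false, D=false, E=false, F=true.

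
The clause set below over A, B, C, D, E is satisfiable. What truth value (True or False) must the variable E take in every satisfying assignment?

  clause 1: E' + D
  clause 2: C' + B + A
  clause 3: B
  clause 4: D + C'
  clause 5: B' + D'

Suppose E = 1.
The clause (D) is unit, so D = 1.
The clause (B) is unit, so B = 1.
But (B') is also a unit clause — contradiction.
So every satisfying assignment has E = False.

False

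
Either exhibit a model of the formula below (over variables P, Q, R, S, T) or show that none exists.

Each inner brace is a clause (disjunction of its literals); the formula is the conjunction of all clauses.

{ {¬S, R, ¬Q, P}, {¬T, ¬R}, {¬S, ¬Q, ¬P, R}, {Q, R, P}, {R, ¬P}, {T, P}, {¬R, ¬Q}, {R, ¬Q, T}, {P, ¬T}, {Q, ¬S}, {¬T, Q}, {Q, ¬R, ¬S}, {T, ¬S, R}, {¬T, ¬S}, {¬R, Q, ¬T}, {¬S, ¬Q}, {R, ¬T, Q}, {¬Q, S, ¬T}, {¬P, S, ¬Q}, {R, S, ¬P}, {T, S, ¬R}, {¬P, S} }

Case T = False:
Unit clause (P) forces P = True.
Unit clause (R) forces R = True.
Unit clause (¬Q) forces Q = False.
Unit clause (¬S) forces S = False.
But (S) is also a unit clause — contradiction.
Undo T and try T = True.
Unit clause (¬R) forces R = False.
Unit clause (¬P) forces P = False.
But (P) is also a unit clause — contradiction.
Either choice for T ends in contradiction.

UNSATISFIABLE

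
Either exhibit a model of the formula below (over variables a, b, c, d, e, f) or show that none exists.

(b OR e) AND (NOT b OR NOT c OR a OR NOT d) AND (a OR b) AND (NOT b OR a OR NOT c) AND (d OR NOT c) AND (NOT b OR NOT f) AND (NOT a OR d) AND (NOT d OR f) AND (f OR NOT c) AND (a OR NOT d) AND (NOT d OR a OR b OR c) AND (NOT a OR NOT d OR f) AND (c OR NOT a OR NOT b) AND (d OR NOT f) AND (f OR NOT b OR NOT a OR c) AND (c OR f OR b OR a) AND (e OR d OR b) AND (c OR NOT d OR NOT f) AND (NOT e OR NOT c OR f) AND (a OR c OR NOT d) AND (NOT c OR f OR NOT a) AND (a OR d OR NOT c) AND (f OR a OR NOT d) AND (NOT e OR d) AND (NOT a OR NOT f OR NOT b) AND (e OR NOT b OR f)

Case b = false:
From the singleton clause (e), e = true.
From the singleton clause (a), a = true.
From the singleton clause (d), d = true.
From the singleton clause (f), f = true.
From the singleton clause (c), c = true.
This assignment satisfies each clause.

a ↦ true,  b ↦ false,  c ↦ true,  d ↦ true,  e ↦ true,  f ↦ true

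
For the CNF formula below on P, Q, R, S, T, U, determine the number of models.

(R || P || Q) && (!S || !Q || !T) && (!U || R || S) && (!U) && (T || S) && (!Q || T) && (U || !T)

There are 2^6 = 64 truth assignments over (P, Q, R, S, T, U).
Split on U. With U = true, the clauses containing U are satisfied and !U drops from the rest; 0 of the 2^5 = 32 assignments to the other variables satisfy what remains.
With U = false, by the same count on the reduced clause set, 3 assignments work.
(One model: P=F, Q=F, R=T, S=T, T=F, U=F.)
Total: 0 + 3 = 3.

3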